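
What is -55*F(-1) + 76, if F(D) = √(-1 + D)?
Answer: 76 - 55*I*√2 ≈ 76.0 - 77.782*I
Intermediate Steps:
-55*F(-1) + 76 = -55*√(-1 - 1) + 76 = -55*I*√2 + 76 = 76 - 55*I*√2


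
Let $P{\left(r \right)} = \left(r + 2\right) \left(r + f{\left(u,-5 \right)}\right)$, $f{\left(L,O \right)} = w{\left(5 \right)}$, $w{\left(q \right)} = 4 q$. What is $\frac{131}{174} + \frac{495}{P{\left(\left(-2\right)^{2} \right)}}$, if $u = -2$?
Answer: $\frac{5833}{1392} \approx 4.1904$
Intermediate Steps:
$f{\left(L,O \right)} = 20$ ($f{\left(L,O \right)} = 4 \cdot 5 = 20$)
$P{\left(r \right)} = \left(2 + r\right) \left(20 + r\right)$ ($P{\left(r \right)} = \left(r + 2\right) \left(r + 20\right) = \left(2 + r\right) \left(20 + r\right)$)
$\frac{131}{174} + \frac{495}{P{\left(\left(-2\right)^{2} \right)}} = \frac{131}{174} + \frac{495}{40 + \left(\left(-2\right)^{2}\right)^{2} + 22 \left(-2\right)^{2}} = 131 \cdot \frac{1}{174} + \frac{495}{40 + 4^{2} + 22 \cdot 4} = \frac{131}{174} + \frac{495}{40 + 16 + 88} = \frac{131}{174} + \frac{495}{144} = \frac{131}{174} + 495 \cdot \frac{1}{144} = \frac{131}{174} + \frac{55}{16} = \frac{5833}{1392}$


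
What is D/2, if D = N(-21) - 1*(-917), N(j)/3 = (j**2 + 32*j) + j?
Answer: 161/2 ≈ 80.500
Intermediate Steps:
N(j) = 3*j**2 + 99*j (N(j) = 3*((j**2 + 32*j) + j) = 3*(j**2 + 33*j) = 3*j**2 + 99*j)
D = 161 (D = 3*(-21)*(33 - 21) - 1*(-917) = 3*(-21)*12 + 917 = -756 + 917 = 161)
D/2 = 161/2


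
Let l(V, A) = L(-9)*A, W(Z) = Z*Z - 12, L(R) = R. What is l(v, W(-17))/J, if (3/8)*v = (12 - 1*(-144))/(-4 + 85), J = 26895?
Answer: -831/8965 ≈ -0.092694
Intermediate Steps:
W(Z) = -12 + Z² (W(Z) = Z² - 12 = -12 + Z²)
v = 416/81 (v = 8*((12 - 1*(-144))/(-4 + 85))/3 = 8*((12 + 144)/81)/3 = 8*(156*(1/81))/3 = (8/3)*(52/27) = 416/81 ≈ 5.1358)
l(V, A) = -9*A
l(v, W(-17))/J = -9*(-12 + (-17)²)/26895 = -9*(-12 + 289)*(1/26895) = -9*277*(1/26895) = -2493*1/26895 = -831/8965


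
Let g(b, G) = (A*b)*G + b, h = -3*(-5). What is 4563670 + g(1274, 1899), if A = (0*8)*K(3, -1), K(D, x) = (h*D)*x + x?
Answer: 4564944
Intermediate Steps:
h = 15
K(D, x) = x + 15*D*x (K(D, x) = (15*D)*x + x = 15*D*x + x = x + 15*D*x)
A = 0 (A = (0*8)*(-(1 + 15*3)) = 0*(-(1 + 45)) = 0*(-1*46) = 0*(-46) = 0)
g(b, G) = b (g(b, G) = (0*b)*G + b = 0*G + b = 0 + b = b)
4563670 + g(1274, 1899) = 4563670 + 1274 = 4564944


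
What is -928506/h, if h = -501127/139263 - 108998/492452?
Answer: 31838629921211628/130980190939 ≈ 2.4308e+5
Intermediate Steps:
h = -130980190939/34290171438 (h = -501127*1/139263 - 108998*1/492452 = -501127/139263 - 54499/246226 = -130980190939/34290171438 ≈ -3.8198)
-928506/h = -928506/(-130980190939/34290171438) = -928506*(-34290171438/130980190939) = 31838629921211628/130980190939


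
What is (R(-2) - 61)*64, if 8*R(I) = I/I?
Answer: -3896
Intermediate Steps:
R(I) = 1/8 (R(I) = (I/I)/8 = (1/8)*1 = 1/8)
(R(-2) - 61)*64 = (1/8 - 61)*64 = -487/8*64 = -3896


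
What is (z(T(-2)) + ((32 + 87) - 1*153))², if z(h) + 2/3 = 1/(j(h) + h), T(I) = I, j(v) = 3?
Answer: 10201/9 ≈ 1133.4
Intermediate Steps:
z(h) = -⅔ + 1/(3 + h)
(z(T(-2)) + ((32 + 87) - 1*153))² = ((-3 - 2*(-2))/(3*(3 - 2)) + ((32 + 87) - 1*153))² = ((⅓)*(-3 + 4)/1 + (119 - 153))² = ((⅓)*1*1 - 34)² = (⅓ - 34)² = (-101/3)² = 10201/9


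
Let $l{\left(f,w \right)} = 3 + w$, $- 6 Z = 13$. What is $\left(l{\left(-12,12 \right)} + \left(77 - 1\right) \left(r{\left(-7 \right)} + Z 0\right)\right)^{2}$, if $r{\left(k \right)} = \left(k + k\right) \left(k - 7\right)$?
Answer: $222337921$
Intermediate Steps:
$Z = - \frac{13}{6}$ ($Z = \left(- \frac{1}{6}\right) 13 = - \frac{13}{6} \approx -2.1667$)
$r{\left(k \right)} = 2 k \left(-7 + k\right)$
$\left(l{\left(-12,12 \right)} + \left(77 - 1\right) \left(r{\left(-7 \right)} + Z 0\right)\right)^{2} = \left(\left(3 + 12\right) + \left(77 - 1\right) \left(2 \left(-7\right) \left(-7 - 7\right) - 0\right)\right)^{2} = \left(15 + 76 \left(2 \left(-7\right) \left(-14\right) + 0\right)\right)^{2} = \left(15 + 76 \left(196 + 0\right)\right)^{2} = \left(15 + 76 \cdot 196\right)^{2} = \left(15 + 14896\right)^{2} = 14911^{2} = 222337921$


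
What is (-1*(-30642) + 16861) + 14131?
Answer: 61634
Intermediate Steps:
(-1*(-30642) + 16861) + 14131 = (30642 + 16861) + 14131 = 47503 + 14131 = 61634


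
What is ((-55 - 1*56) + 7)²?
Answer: 10816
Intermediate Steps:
((-55 - 1*56) + 7)² = ((-55 - 56) + 7)² = (-111 + 7)² = (-104)² = 10816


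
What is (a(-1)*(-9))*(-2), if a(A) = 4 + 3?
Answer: 126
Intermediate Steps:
a(A) = 7
(a(-1)*(-9))*(-2) = (7*(-9))*(-2) = -63*(-2) = 126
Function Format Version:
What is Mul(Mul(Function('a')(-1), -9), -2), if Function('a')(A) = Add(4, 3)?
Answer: 126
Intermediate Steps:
Function('a')(A) = 7
Mul(Mul(Function('a')(-1), -9), -2) = Mul(Mul(7, -9), -2) = Mul(-63, -2) = 126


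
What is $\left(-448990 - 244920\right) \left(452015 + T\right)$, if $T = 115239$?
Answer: $-393623223140$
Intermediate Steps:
$\left(-448990 - 244920\right) \left(452015 + T\right) = \left(-448990 - 244920\right) \left(452015 + 115239\right) = \left(-693910\right) 567254 = -393623223140$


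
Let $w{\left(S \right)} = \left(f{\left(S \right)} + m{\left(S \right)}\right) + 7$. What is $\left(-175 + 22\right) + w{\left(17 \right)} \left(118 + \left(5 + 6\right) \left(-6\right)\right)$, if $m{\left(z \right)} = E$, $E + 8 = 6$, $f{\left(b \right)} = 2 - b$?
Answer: $-673$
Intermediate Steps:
$E = -2$ ($E = -8 + 6 = -2$)
$m{\left(z \right)} = -2$
$w{\left(S \right)} = 7 - S$ ($w{\left(S \right)} = \left(\left(2 - S\right) - 2\right) + 7 = - S + 7 = 7 - S$)
$\left(-175 + 22\right) + w{\left(17 \right)} \left(118 + \left(5 + 6\right) \left(-6\right)\right) = \left(-175 + 22\right) + \left(7 - 17\right) \left(118 + \left(5 + 6\right) \left(-6\right)\right) = -153 + \left(7 - 17\right) \left(118 + 11 \left(-6\right)\right) = -153 - 10 \left(118 - 66\right) = -153 - 520 = -673$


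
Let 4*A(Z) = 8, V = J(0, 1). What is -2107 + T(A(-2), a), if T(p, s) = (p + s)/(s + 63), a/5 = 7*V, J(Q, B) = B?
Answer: -206449/98 ≈ -2106.6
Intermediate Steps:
V = 1
A(Z) = 2 (A(Z) = (¼)*8 = 2)
a = 35 (a = 5*(7*1) = 5*7 = 35)
T(p, s) = (p + s)/(63 + s)
-2107 + T(A(-2), a) = -2107 + (2 + 35)/(63 + 35) = -2107 + 37/98 = -206449/98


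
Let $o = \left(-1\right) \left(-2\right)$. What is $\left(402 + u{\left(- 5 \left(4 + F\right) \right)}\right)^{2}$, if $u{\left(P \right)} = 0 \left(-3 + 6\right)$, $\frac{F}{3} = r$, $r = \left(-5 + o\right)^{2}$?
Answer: $161604$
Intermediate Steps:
$o = 2$
$r = 9$ ($r = \left(-5 + 2\right)^{2} = \left(-3\right)^{2} = 9$)
$F = 27$ ($F = 3 \cdot 9 = 27$)
$u{\left(P \right)} = 0$ ($u{\left(P \right)} = 0 \cdot 3 = 0$)
$\left(402 + u{\left(- 5 \left(4 + F\right) \right)}\right)^{2} = \left(402 + 0\right)^{2} = 402^{2} = 161604$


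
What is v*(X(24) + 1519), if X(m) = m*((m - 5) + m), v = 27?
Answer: 68877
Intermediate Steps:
X(m) = m*(-5 + 2*m) (X(m) = m*((-5 + m) + m) = m*(-5 + 2*m))
v*(X(24) + 1519) = 27*(24*(-5 + 2*24) + 1519) = 27*(24*(-5 + 48) + 1519) = 27*(24*43 + 1519) = 27*(1032 + 1519) = 27*2551 = 68877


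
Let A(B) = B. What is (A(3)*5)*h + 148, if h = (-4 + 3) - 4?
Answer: 73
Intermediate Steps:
h = -5 (h = -1 - 4 = -5)
(A(3)*5)*h + 148 = (3*5)*(-5) + 148 = 15*(-5) + 148 = -75 + 148 = 73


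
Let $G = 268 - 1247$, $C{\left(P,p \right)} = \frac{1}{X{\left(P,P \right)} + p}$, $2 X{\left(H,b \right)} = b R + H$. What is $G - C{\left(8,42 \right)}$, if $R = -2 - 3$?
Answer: $- \frac{25455}{26} \approx -979.04$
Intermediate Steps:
$R = -5$
$X{\left(H,b \right)} = \frac{H}{2} - \frac{5 b}{2}$ ($X{\left(H,b \right)} = \frac{b \left(-5\right) + H}{2} = \frac{- 5 b + H}{2} = \frac{H - 5 b}{2} = \frac{H}{2} - \frac{5 b}{2}$)
$C{\left(P,p \right)} = \frac{1}{p - 2 P}$ ($C{\left(P,p \right)} = \frac{1}{\left(\frac{P}{2} - \frac{5 P}{2}\right) + p} = \frac{1}{- 2 P + p} = \frac{1}{p - 2 P}$)
$G = -979$ ($G = 268 - 1247 = -979$)
$G - C{\left(8,42 \right)} = -979 - \frac{1}{42 - 16} = -979 - \frac{1}{26} = - \frac{25455}{26}$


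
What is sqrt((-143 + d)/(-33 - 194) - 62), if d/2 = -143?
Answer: I*sqrt(3097415)/227 ≈ 7.7531*I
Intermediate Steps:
d = -286 (d = 2*(-143) = -286)
sqrt((-143 + d)/(-33 - 194) - 62) = sqrt((-143 - 286)/(-33 - 194) - 62) = sqrt(-429/(-227) - 62) = sqrt(-429*(-1/227) - 62) = sqrt(429/227 - 62) = sqrt(-13645/227) = I*sqrt(3097415)/227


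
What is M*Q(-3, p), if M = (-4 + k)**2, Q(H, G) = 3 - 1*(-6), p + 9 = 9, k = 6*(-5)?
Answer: 10404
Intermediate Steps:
k = -30
p = 0 (p = -9 + 9 = 0)
Q(H, G) = 9 (Q(H, G) = 3 + 6 = 9)
M = 1156 (M = (-4 - 30)**2 = (-34)**2 = 1156)
M*Q(-3, p) = 1156*9 = 10404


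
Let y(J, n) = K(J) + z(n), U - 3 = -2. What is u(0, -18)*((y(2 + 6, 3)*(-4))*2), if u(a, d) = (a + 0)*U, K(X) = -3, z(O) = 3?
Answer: 0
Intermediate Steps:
U = 1 (U = 3 - 2 = 1)
u(a, d) = a (u(a, d) = (a + 0)*1 = a*1 = a)
y(J, n) = 0 (y(J, n) = -3 + 3 = 0)
u(0, -18)*((y(2 + 6, 3)*(-4))*2) = 0*((0*(-4))*2) = 0*(0*2) = 0*0 = 0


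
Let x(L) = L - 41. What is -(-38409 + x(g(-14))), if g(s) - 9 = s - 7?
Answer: 38462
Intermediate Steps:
g(s) = 2 + s (g(s) = 9 + (s - 7) = 9 + (-7 + s) = 2 + s)
x(L) = -41 + L
-(-38409 + x(g(-14))) = -(-38409 + (-41 + (2 - 14))) = -(-38409 + (-41 - 12)) = -(-38409 - 53) = -1*(-38462) = 38462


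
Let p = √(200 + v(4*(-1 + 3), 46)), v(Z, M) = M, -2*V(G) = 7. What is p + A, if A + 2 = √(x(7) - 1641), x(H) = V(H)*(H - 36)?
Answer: -2 + √246 + I*√6158/2 ≈ 13.684 + 39.236*I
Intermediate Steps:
V(G) = -7/2 (V(G) = -½*7 = -7/2)
x(H) = 126 - 7*H/2 (x(H) = -7*(H - 36)/2 = -7*(-36 + H)/2 = 126 - 7*H/2)
A = -2 + I*√6158/2 (A = -2 + √((126 - 7/2*7) - 1641) = -2 + √((126 - 49/2) - 1641) = -2 + √(203/2 - 1641) = -2 + √(-3079/2) = -2 + I*√6158/2 ≈ -2.0 + 39.236*I)
p = √246 (p = √(200 + 46) = √246 ≈ 15.684)
p + A = √246 + (-2 + I*√6158/2) = -2 + √246 + I*√6158/2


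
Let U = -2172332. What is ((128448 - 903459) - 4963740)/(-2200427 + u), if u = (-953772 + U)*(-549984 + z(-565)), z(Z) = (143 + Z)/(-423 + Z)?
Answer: -472490499/141556000242517 ≈ -3.3378e-6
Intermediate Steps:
z(Z) = (143 + Z)/(-423 + Z)
u = 424668544233020/247 (u = (-953772 - 2172332)*(-549984 + (143 - 565)/(-423 - 565)) = -3126104*(-549984 - 422/(-988)) = -3126104*(-549984 - 1/988*(-422)) = -3126104*(-549984 + 211/494) = -3126104*(-271691885/494) = 424668544233020/247 ≈ 1.7193e+12)
((128448 - 903459) - 4963740)/(-2200427 + u) = ((128448 - 903459) - 4963740)/(-2200427 + 424668544233020/247) = (-775011 - 4963740)/(424668000727551/247) = -5738751*247/424668000727551 = -472490499/141556000242517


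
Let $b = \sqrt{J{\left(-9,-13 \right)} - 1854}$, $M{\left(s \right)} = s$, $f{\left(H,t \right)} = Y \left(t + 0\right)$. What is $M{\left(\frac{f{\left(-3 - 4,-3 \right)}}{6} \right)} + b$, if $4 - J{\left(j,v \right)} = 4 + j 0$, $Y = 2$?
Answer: $-1 + 3 i \sqrt{206} \approx -1.0 + 43.058 i$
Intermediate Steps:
$J{\left(j,v \right)} = 0$ ($J{\left(j,v \right)} = 4 - \left(4 + j 0\right) = 4 - \left(4 + 0\right) = 4 - 4 = 0$)
$f{\left(H,t \right)} = 2 t$ ($f{\left(H,t \right)} = 2 \left(t + 0\right) = 2 t$)
$b = 3 i \sqrt{206}$ ($b = \sqrt{0 - 1854} = \sqrt{-1854} = 3 i \sqrt{206} \approx 43.058 i$)
$M{\left(\frac{f{\left(-3 - 4,-3 \right)}}{6} \right)} + b = \frac{2 \left(-3\right)}{6} + 3 i \sqrt{206} = \left(-6\right) \frac{1}{6} + 3 i \sqrt{206} = -1 + 3 i \sqrt{206}$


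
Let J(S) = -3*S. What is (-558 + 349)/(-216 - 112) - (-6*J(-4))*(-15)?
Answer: -354031/328 ≈ -1079.4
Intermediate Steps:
(-558 + 349)/(-216 - 112) - (-6*J(-4))*(-15) = (-558 + 349)/(-216 - 112) - (-(-18)*(-4))*(-15) = -209/(-328) - (-6*12)*(-15) = -209*(-1/328) - (-72)*(-15) = 209/328 - 1*1080 = 209/328 - 1080 = -354031/328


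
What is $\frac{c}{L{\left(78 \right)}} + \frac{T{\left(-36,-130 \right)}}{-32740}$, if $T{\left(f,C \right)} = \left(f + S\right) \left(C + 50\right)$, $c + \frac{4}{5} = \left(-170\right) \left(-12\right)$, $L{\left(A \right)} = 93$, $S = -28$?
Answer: $\frac{16571812}{761205} \approx 21.771$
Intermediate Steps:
$c = \frac{10196}{5}$ ($c = - \frac{4}{5} - -2040 = - \frac{4}{5} + 2040 = \frac{10196}{5} \approx 2039.2$)
$T{\left(f,C \right)} = \left(-28 + f\right) \left(50 + C\right)$ ($T{\left(f,C \right)} = \left(f - 28\right) \left(C + 50\right) = \left(-28 + f\right) \left(50 + C\right)$)
$\frac{c}{L{\left(78 \right)}} + \frac{T{\left(-36,-130 \right)}}{-32740} = \frac{10196}{5 \cdot 93} + \frac{-1400 - -3640 + 50 \left(-36\right) - -4680}{-32740} = \frac{10196}{5} \cdot \frac{1}{93} + \left(-1400 + 3640 - 1800 + 4680\right) \left(- \frac{1}{32740}\right) = \frac{10196}{465} + 5120 \left(- \frac{1}{32740}\right) = \frac{10196}{465} - \frac{256}{1637} = \frac{16571812}{761205}$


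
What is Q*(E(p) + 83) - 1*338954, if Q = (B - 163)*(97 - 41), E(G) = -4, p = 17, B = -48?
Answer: -1272418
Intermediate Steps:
Q = -11816 (Q = (-48 - 163)*(97 - 41) = -211*56 = -11816)
Q*(E(p) + 83) - 1*338954 = -11816*(-4 + 83) - 1*338954 = -11816*79 - 338954 = -933464 - 338954 = -1272418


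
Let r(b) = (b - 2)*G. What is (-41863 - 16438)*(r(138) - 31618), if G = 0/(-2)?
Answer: 1843361018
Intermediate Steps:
G = 0 (G = 0*(-½) = 0)
r(b) = 0 (r(b) = (b - 2)*0 = (-2 + b)*0 = 0)
(-41863 - 16438)*(r(138) - 31618) = (-41863 - 16438)*(0 - 31618) = -58301*(-31618) = 1843361018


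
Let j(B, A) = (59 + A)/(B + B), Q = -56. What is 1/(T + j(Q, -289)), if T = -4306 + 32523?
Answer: 56/1580267 ≈ 3.5437e-5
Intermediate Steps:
j(B, A) = (59 + A)/(2*B) (j(B, A) = (59 + A)/((2*B)) = (59 + A)*(1/(2*B)) = (59 + A)/(2*B))
T = 28217
1/(T + j(Q, -289)) = 1/(28217 + (1/2)*(59 - 289)/(-56)) = 1/(28217 + (1/2)*(-1/56)*(-230)) = 1/(28217 + 115/56) = 1/(1580267/56) = 56/1580267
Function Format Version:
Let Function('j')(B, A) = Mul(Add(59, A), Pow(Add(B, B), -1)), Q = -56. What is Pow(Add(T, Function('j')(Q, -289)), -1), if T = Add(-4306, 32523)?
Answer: Rational(56, 1580267) ≈ 3.5437e-5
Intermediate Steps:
Function('j')(B, A) = Mul(Rational(1, 2), Pow(B, -1), Add(59, A)) (Function('j')(B, A) = Mul(Add(59, A), Pow(Mul(2, B), -1)) = Mul(Add(59, A), Mul(Rational(1, 2), Pow(B, -1))) = Mul(Rational(1, 2), Pow(B, -1), Add(59, A)))
T = 28217
Pow(Add(T, Function('j')(Q, -289)), -1) = Pow(Add(28217, Mul(Rational(1, 2), Pow(-56, -1), Add(59, -289))), -1) = Pow(Add(28217, Mul(Rational(1, 2), Rational(-1, 56), -230)), -1) = Pow(Add(28217, Rational(115, 56)), -1) = Pow(Rational(1580267, 56), -1) = Rational(56, 1580267)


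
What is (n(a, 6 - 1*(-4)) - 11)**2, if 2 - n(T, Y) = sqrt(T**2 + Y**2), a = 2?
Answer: 185 + 36*sqrt(26) ≈ 368.56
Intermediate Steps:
n(T, Y) = 2 - sqrt(T**2 + Y**2)
(n(a, 6 - 1*(-4)) - 11)**2 = ((2 - sqrt(2**2 + (6 - 1*(-4))**2)) - 11)**2 = ((2 - sqrt(4 + (6 + 4)**2)) - 11)**2 = ((2 - sqrt(4 + 10**2)) - 11)**2 = ((2 - sqrt(4 + 100)) - 11)**2 = ((2 - sqrt(104)) - 11)**2 = ((2 - 2*sqrt(26)) - 11)**2 = (-9 - 2*sqrt(26))**2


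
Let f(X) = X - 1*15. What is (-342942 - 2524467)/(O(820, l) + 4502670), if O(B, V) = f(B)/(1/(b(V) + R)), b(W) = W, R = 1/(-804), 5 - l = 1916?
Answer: -2305396836/2383308455 ≈ -0.96731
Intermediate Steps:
l = -1911 (l = 5 - 1*1916 = 5 - 1916 = -1911)
f(X) = -15 + X (f(X) = X - 15 = -15 + X)
R = -1/804 ≈ -0.0012438
O(B, V) = (-15 + B)*(-1/804 + V) (O(B, V) = (-15 + B)/(1/(V - 1/804)) = (-15 + B)/(1/(-1/804 + V)) = (-15 + B)*(-1/804 + V))
(-342942 - 2524467)/(O(820, l) + 4502670) = (-342942 - 2524467)/((-1 + 804*(-1911))*(-15 + 820)/804 + 4502670) = -2867409/((1/804)*(-1 - 1536444)*805 + 4502670) = -2867409/((1/804)*(-1536445)*805 + 4502670) = -2867409/(-1236838225/804 + 4502670) = -2867409/2383308455/804 = -2867409*804/2383308455 = -2305396836/2383308455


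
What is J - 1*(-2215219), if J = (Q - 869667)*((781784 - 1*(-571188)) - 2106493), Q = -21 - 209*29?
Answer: 659897477448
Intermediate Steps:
Q = -6082 (Q = -21 - 6061 = -6082)
J = 659895262229 (J = (-6082 - 869667)*((781784 - 1*(-571188)) - 2106493) = -875749*((781784 + 571188) - 2106493) = -875749*(1352972 - 2106493) = -875749*(-753521) = 659895262229)
J - 1*(-2215219) = 659895262229 - 1*(-2215219) = 659895262229 + 2215219 = 659897477448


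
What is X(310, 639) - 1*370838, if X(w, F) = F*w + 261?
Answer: -172487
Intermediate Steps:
X(w, F) = 261 + F*w
X(310, 639) - 1*370838 = (261 + 639*310) - 1*370838 = (261 + 198090) - 370838 = 198351 - 370838 = -172487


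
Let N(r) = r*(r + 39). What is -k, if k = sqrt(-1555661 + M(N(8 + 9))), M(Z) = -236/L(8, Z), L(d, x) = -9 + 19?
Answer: -I*sqrt(38892115)/5 ≈ -1247.3*I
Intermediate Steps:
N(r) = r*(39 + r)
L(d, x) = 10
M(Z) = -118/5 (M(Z) = -236/10 = -236*1/10 = -118/5)
k = I*sqrt(38892115)/5 (k = sqrt(-1555661 - 118/5) = sqrt(-7778423/5) = I*sqrt(38892115)/5 ≈ 1247.3*I)
-k = -I*sqrt(38892115)/5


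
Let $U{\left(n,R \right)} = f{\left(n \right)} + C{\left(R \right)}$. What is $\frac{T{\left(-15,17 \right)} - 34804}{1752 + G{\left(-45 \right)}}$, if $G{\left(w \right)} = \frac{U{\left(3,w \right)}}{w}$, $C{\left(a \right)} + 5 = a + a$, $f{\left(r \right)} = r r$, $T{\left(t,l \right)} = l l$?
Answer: $- \frac{1553175}{78926} \approx -19.679$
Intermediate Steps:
$T{\left(t,l \right)} = l^{2}$
$f{\left(r \right)} = r^{2}$
$C{\left(a \right)} = -5 + 2 a$ ($C{\left(a \right)} = -5 + \left(a + a\right) = -5 + 2 a$)
$U{\left(n,R \right)} = -5 + n^{2} + 2 R$ ($U{\left(n,R \right)} = n^{2} + \left(-5 + 2 R\right) = -5 + n^{2} + 2 R$)
$G{\left(w \right)} = \frac{4 + 2 w}{w}$ ($G{\left(w \right)} = \frac{-5 + 3^{2} + 2 w}{w} = \frac{-5 + 9 + 2 w}{w} = \frac{4 + 2 w}{w}$)
$\frac{T{\left(-15,17 \right)} - 34804}{1752 + G{\left(-45 \right)}} = \frac{17^{2} - 34804}{1752 + \left(2 + \frac{4}{-45}\right)} = \frac{289 - 34804}{1752 + \left(2 + 4 \left(- \frac{1}{45}\right)\right)} = - \frac{34515}{1752 + \left(2 - \frac{4}{45}\right)} = - \frac{34515}{1752 + \frac{86}{45}} = - \frac{34515}{\frac{78926}{45}} = \left(-34515\right) \frac{45}{78926} = - \frac{1553175}{78926}$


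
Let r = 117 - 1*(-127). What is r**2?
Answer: 59536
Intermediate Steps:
r = 244 (r = 117 + 127 = 244)
r**2 = 244**2 = 59536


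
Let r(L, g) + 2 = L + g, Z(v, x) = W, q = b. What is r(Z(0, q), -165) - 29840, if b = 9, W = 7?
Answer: -30000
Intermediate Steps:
q = 9
Z(v, x) = 7
r(L, g) = -2 + L + g (r(L, g) = -2 + (L + g) = -2 + L + g)
r(Z(0, q), -165) - 29840 = (-2 + 7 - 165) - 29840 = -160 - 29840 = -30000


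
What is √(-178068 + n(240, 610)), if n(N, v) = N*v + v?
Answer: I*√31058 ≈ 176.23*I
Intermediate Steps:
n(N, v) = v + N*v
√(-178068 + n(240, 610)) = √(-178068 + 610*(1 + 240)) = √(-178068 + 610*241) = √(-178068 + 147010) = √(-31058) = I*√31058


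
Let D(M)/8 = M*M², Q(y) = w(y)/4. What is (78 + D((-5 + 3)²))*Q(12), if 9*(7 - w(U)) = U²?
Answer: -2655/2 ≈ -1327.5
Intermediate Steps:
w(U) = 7 - U²/9
Q(y) = 7/4 - y²/36 (Q(y) = (7 - y²/9)/4 = (7 - y²/9)*(¼) = 7/4 - y²/36)
D(M) = 8*M³ (D(M) = 8*(M*M²) = 8*M³)
(78 + D((-5 + 3)²))*Q(12) = (78 + 8*((-5 + 3)²)³)*(7/4 - 1/36*12²) = (78 + 8*((-2)²)³)*(7/4 - 1/36*144) = (78 + 8*4³)*(7/4 - 4) = (78 + 8*64)*(-9/4) = (78 + 512)*(-9/4) = 590*(-9/4) = -2655/2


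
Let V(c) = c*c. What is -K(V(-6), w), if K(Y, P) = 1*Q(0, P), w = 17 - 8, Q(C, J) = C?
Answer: 0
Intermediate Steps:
V(c) = c²
w = 9
K(Y, P) = 0 (K(Y, P) = 1*0 = 0)
-K(V(-6), w) = -1*0 = 0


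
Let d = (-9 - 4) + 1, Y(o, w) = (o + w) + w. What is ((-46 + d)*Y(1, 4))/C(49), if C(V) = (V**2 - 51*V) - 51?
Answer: 522/149 ≈ 3.5034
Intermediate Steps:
Y(o, w) = o + 2*w
C(V) = -51 + V**2 - 51*V
d = -12 (d = -13 + 1 = -12)
((-46 + d)*Y(1, 4))/C(49) = ((-46 - 12)*(1 + 2*4))/(-51 + 49**2 - 51*49) = (-58*(1 + 8))/(-51 + 2401 - 2499) = -58*9/(-149) = -522*(-1/149) = 522/149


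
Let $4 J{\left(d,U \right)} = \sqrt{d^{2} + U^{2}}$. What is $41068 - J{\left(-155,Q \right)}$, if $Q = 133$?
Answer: $41068 - \frac{\sqrt{41714}}{4} \approx 41017.0$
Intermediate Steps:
$J{\left(d,U \right)} = \frac{\sqrt{U^{2} + d^{2}}}{4}$ ($J{\left(d,U \right)} = \frac{\sqrt{d^{2} + U^{2}}}{4} = \frac{\sqrt{U^{2} + d^{2}}}{4}$)
$41068 - J{\left(-155,Q \right)} = 41068 - \frac{\sqrt{133^{2} + \left(-155\right)^{2}}}{4} = 41068 - \frac{\sqrt{17689 + 24025}}{4} = 41068 - \frac{\sqrt{41714}}{4}$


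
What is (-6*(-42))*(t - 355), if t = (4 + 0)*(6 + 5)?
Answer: -78372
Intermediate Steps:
t = 44 (t = 4*11 = 44)
(-6*(-42))*(t - 355) = (-6*(-42))*(44 - 355) = 252*(-311) = -78372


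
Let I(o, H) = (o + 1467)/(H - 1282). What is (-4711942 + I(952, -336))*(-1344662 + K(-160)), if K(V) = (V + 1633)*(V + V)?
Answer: 6922607377270325/809 ≈ 8.5570e+12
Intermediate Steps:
K(V) = 2*V*(1633 + V) (K(V) = (1633 + V)*(2*V) = 2*V*(1633 + V))
I(o, H) = (1467 + o)/(-1282 + H)
(-4711942 + I(952, -336))*(-1344662 + K(-160)) = (-4711942 + (1467 + 952)/(-1282 - 336))*(-1344662 + 2*(-160)*(1633 - 160)) = (-4711942 + 2419/(-1618))*(-1344662 + 2*(-160)*1473) = (-4711942 - 1/1618*2419)*(-1344662 - 471360) = (-4711942 - 2419/1618)*(-1816022) = -7623924575/1618*(-1816022) = 6922607377270325/809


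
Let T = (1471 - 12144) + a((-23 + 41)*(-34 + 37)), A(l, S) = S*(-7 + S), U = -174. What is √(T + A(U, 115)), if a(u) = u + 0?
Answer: √1801 ≈ 42.438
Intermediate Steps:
a(u) = u
T = -10619 (T = (1471 - 12144) + (-23 + 41)*(-34 + 37) = -10673 + 18*3 = -10673 + 54 = -10619)
√(T + A(U, 115)) = √(-10619 + 115*(-7 + 115)) = √(-10619 + 115*108) = √(-10619 + 12420) = √1801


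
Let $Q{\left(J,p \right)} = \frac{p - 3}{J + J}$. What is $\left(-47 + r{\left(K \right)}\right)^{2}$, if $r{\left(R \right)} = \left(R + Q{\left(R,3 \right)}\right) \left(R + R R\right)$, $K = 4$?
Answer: $1089$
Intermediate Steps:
$Q{\left(J,p \right)} = \frac{-3 + p}{2 J}$
$r{\left(R \right)} = R \left(R + R^{2}\right)$ ($r{\left(R \right)} = \left(R + \frac{-3 + 3}{2 R}\right) \left(R + R R\right) = \left(R + \frac{1}{2} \frac{1}{R} 0\right) \left(R + R^{2}\right) = \left(R + 0\right) \left(R + R^{2}\right) = R \left(R + R^{2}\right)$)
$\left(-47 + r{\left(K \right)}\right)^{2} = \left(-47 + 4^{2} \left(1 + 4\right)\right)^{2} = \left(-47 + 16 \cdot 5\right)^{2} = \left(-47 + 80\right)^{2} = 33^{2} = 1089$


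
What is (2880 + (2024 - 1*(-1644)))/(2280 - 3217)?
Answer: -6548/937 ≈ -6.9883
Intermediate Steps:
(2880 + (2024 - 1*(-1644)))/(2280 - 3217) = (2880 + (2024 + 1644))/(-937) = (2880 + 3668)*(-1/937) = 6548*(-1/937) = -6548/937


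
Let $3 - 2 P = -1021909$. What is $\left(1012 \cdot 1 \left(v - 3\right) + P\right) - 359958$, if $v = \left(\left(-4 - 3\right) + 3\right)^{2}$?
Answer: $164154$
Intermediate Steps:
$P = 510956$ ($P = \frac{3}{2} - - \frac{1021909}{2} = \frac{3}{2} + \frac{1021909}{2} = 510956$)
$v = 16$ ($v = \left(-7 + 3\right)^{2} = \left(-4\right)^{2} = 16$)
$\left(1012 \cdot 1 \left(v - 3\right) + P\right) - 359958 = \left(1012 \cdot 1 \left(16 - 3\right) + 510956\right) - 359958 = \left(1012 \cdot 1 \cdot 13 + 510956\right) - 359958 = \left(1012 \cdot 13 + 510956\right) - 359958 = \left(13156 + 510956\right) - 359958 = 524112 - 359958 = 164154$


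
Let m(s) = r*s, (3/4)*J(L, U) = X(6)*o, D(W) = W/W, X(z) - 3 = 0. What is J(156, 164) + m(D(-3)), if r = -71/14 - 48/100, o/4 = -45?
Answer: -253943/350 ≈ -725.55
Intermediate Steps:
o = -180 (o = 4*(-45) = -180)
X(z) = 3 (X(z) = 3 + 0 = 3)
D(W) = 1
J(L, U) = -720 (J(L, U) = 4*(3*(-180))/3 = (4/3)*(-540) = -720)
r = -1943/350 (r = -71*1/14 - 48*1/100 = -71/14 - 12/25 = -1943/350 ≈ -5.5514)
m(s) = -1943*s/350
J(156, 164) + m(D(-3)) = -720 - 1943/350*1 = -720 - 1943/350 = -253943/350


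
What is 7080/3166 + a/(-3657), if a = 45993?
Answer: -19953713/1929677 ≈ -10.340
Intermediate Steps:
7080/3166 + a/(-3657) = 7080/3166 + 45993/(-3657) = 7080*(1/3166) + 45993*(-1/3657) = 3540/1583 - 15331/1219 = -19953713/1929677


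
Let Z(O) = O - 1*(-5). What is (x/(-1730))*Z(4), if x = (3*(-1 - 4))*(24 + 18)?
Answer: 567/173 ≈ 3.2775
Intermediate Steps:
Z(O) = 5 + O (Z(O) = O + 5 = 5 + O)
x = -630 (x = (3*(-5))*42 = -15*42 = -630)
(x/(-1730))*Z(4) = (-630/(-1730))*(5 + 4) = -630*(-1/1730)*9 = (63/173)*9 = 567/173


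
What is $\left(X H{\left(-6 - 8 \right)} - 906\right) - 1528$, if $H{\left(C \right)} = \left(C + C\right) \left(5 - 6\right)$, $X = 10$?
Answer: $-2154$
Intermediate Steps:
$H{\left(C \right)} = - 2 C$ ($H{\left(C \right)} = 2 C \left(-1\right) = - 2 C$)
$\left(X H{\left(-6 - 8 \right)} - 906\right) - 1528 = \left(10 \left(- 2 \left(-6 - 8\right)\right) - 906\right) - 1528 = \left(10 \left(\left(-2\right) \left(-14\right)\right) - 906\right) - 1528 = \left(10 \cdot 28 - 906\right) - 1528 = \left(280 - 906\right) - 1528 = -626 - 1528 = -2154$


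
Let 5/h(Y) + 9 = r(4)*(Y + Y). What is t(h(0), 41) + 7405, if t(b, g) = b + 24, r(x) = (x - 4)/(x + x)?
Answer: 66856/9 ≈ 7428.4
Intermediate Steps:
r(x) = (-4 + x)/(2*x) (r(x) = (-4 + x)/((2*x)) = (-4 + x)*(1/(2*x)) = (-4 + x)/(2*x))
h(Y) = -5/9 (h(Y) = 5/(-9 + ((1/2)*(-4 + 4)/4)*(Y + Y)) = 5/(-9 + ((1/2)*(1/4)*0)*(2*Y)) = 5/(-9 + 0*(2*Y)) = 5/(-9 + 0) = 5/(-9) = 5*(-1/9) = -5/9)
t(b, g) = 24 + b
t(h(0), 41) + 7405 = (24 - 5/9) + 7405 = 211/9 + 7405 = 66856/9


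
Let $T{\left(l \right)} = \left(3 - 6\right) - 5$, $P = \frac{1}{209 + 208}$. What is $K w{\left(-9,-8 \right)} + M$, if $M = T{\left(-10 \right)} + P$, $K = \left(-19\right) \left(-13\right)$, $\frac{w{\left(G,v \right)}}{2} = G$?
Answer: $- \frac{1857317}{417} \approx -4454.0$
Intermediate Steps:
$w{\left(G,v \right)} = 2 G$
$P = \frac{1}{417} \approx 0.0023981$
$T{\left(l \right)} = -8$ ($T{\left(l \right)} = \left(3 - 6\right) - 5 = -3 - 5 = -8$)
$K = 247$
$M = - \frac{3335}{417}$ ($M = -8 + \frac{1}{417} = - \frac{3335}{417} \approx -7.9976$)
$K w{\left(-9,-8 \right)} + M = 247 \cdot 2 \left(-9\right) - \frac{3335}{417} = 247 \left(-18\right) - \frac{3335}{417} = -4446 - \frac{3335}{417} = - \frac{1857317}{417}$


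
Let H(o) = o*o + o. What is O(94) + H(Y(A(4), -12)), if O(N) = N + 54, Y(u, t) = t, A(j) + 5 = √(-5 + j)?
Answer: 280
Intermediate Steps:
A(j) = -5 + √(-5 + j)
O(N) = 54 + N
H(o) = o + o² (H(o) = o² + o = o + o²)
O(94) + H(Y(A(4), -12)) = (54 + 94) - 12*(1 - 12) = 148 - 12*(-11) = 148 + 132 = 280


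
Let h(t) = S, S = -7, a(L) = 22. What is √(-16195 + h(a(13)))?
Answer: I*√16202 ≈ 127.29*I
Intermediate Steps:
h(t) = -7
√(-16195 + h(a(13))) = √(-16195 - 7) = √(-16202) = I*√16202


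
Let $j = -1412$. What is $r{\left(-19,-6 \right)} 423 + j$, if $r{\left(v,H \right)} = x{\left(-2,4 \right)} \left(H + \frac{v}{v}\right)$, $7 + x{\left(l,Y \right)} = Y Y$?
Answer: $-20447$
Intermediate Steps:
$x{\left(l,Y \right)} = -7 + Y^{2}$ ($x{\left(l,Y \right)} = -7 + Y Y = -7 + Y^{2}$)
$r{\left(v,H \right)} = 9 + 9 H$ ($r{\left(v,H \right)} = \left(-7 + 4^{2}\right) \left(H + \frac{v}{v}\right) = \left(-7 + 16\right) \left(H + 1\right) = 9 \left(1 + H\right) = 9 + 9 H$)
$r{\left(-19,-6 \right)} 423 + j = \left(9 + 9 \left(-6\right)\right) 423 - 1412 = \left(9 - 54\right) 423 - 1412 = \left(-45\right) 423 - 1412 = -19035 - 1412 = -20447$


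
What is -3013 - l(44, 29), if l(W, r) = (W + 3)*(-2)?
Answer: -2919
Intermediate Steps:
l(W, r) = -6 - 2*W (l(W, r) = (3 + W)*(-2) = -6 - 2*W)
-3013 - l(44, 29) = -3013 - (-6 - 2*44) = -3013 - (-6 - 88) = -3013 - 1*(-94) = -3013 + 94 = -2919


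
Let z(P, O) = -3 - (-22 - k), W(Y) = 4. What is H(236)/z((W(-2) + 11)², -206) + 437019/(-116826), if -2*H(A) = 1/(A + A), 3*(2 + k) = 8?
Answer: -4056760117/1084456816 ≈ -3.7408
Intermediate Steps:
k = ⅔ (k = -2 + (⅓)*8 = -2 + 8/3 = ⅔ ≈ 0.66667)
H(A) = -1/(4*A) (H(A) = -1/(2*(A + A)) = -1/(2*A)/2 = -1/(4*A))
z(P, O) = 59/3 (z(P, O) = -3 - (-22 - 1*⅔) = -3 - (-22 - ⅔) = -3 - 1*(-68/3) = -3 + 68/3 = 59/3)
H(236)/z((W(-2) + 11)², -206) + 437019/(-116826) = (-¼/236)/(59/3) + 437019/(-116826) = -¼*1/236*(3/59) + 437019*(-1/116826) = -1/944*3/59 - 145673/38942 = -3/55696 - 145673/38942 = -4056760117/1084456816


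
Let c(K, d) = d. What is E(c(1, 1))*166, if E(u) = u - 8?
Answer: -1162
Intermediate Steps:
E(u) = -8 + u
E(c(1, 1))*166 = (-8 + 1)*166 = -7*166 = -1162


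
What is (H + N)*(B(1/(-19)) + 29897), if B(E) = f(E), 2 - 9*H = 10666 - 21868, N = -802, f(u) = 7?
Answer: 39732448/3 ≈ 1.3244e+7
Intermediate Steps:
H = 11204/9 (H = 2/9 - (10666 - 21868)/9 = 2/9 - ⅑*(-11202) = 2/9 + 3734/3 = 11204/9 ≈ 1244.9)
B(E) = 7
(H + N)*(B(1/(-19)) + 29897) = (11204/9 - 802)*(7 + 29897) = (3986/9)*29904 = 39732448/3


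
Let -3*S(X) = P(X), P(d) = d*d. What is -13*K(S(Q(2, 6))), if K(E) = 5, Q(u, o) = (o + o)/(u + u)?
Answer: -65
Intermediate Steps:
P(d) = d**2
Q(u, o) = o/u (Q(u, o) = (2*o)/((2*u)) = (2*o)*(1/(2*u)) = o/u)
S(X) = -X**2/3
-13*K(S(Q(2, 6))) = -13*5 = -65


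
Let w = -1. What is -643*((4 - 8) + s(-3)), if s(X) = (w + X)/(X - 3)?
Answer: 6430/3 ≈ 2143.3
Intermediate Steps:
s(X) = (-1 + X)/(-3 + X) (s(X) = (-1 + X)/(X - 3) = (-1 + X)/(-3 + X))
-643*((4 - 8) + s(-3)) = -643*((4 - 8) + (-1 - 3)/(-3 - 3)) = -643*(-4 - 4/(-6)) = -643*(-4 - ⅙*(-4)) = -643*(-4 + ⅔) = -643*(-10/3) = 6430/3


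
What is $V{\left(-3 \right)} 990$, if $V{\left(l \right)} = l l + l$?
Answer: $5940$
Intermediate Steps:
$V{\left(l \right)} = l + l^{2}$ ($V{\left(l \right)} = l^{2} + l = l + l^{2}$)
$V{\left(-3 \right)} 990 = - 3 \left(1 - 3\right) 990 = \left(-3\right) \left(-2\right) 990 = 6 \cdot 990 = 5940$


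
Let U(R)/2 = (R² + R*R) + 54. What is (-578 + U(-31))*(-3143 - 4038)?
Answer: -24228694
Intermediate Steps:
U(R) = 108 + 4*R² (U(R) = 2*((R² + R*R) + 54) = 2*((R² + R²) + 54) = 2*(2*R² + 54) = 2*(54 + 2*R²) = 108 + 4*R²)
(-578 + U(-31))*(-3143 - 4038) = (-578 + (108 + 4*(-31)²))*(-3143 - 4038) = (-578 + (108 + 4*961))*(-7181) = (-578 + (108 + 3844))*(-7181) = (-578 + 3952)*(-7181) = 3374*(-7181) = -24228694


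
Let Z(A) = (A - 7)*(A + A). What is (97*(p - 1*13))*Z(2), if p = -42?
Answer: 106700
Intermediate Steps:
Z(A) = 2*A*(-7 + A) (Z(A) = (-7 + A)*(2*A) = 2*A*(-7 + A))
(97*(p - 1*13))*Z(2) = (97*(-42 - 1*13))*(2*2*(-7 + 2)) = (97*(-42 - 13))*(2*2*(-5)) = (97*(-55))*(-20) = -5335*(-20) = 106700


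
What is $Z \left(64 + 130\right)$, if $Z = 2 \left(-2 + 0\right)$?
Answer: $-776$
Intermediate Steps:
$Z = -4$ ($Z = 2 \left(-2\right) = -4$)
$Z \left(64 + 130\right) = - 4 \left(64 + 130\right) = \left(-4\right) 194 = -776$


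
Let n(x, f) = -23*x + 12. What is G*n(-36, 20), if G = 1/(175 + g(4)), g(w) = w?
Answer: 840/179 ≈ 4.6927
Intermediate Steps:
n(x, f) = 12 - 23*x
G = 1/179 (G = 1/(175 + 4) = 1/179 ≈ 0.0055866)
G*n(-36, 20) = (12 - 23*(-36))/179 = (12 + 828)/179 = (1/179)*840 = 840/179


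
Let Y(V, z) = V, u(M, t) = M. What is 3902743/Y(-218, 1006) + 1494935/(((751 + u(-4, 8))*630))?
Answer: -91817199370/5129649 ≈ -17899.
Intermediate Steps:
3902743/Y(-218, 1006) + 1494935/(((751 + u(-4, 8))*630)) = 3902743/(-218) + 1494935/(((751 - 4)*630)) = 3902743*(-1/218) + 1494935/((747*630)) = -3902743/218 + 1494935/470610 = -3902743/218 + 1494935*(1/470610) = -3902743/218 + 298987/94122 = -91817199370/5129649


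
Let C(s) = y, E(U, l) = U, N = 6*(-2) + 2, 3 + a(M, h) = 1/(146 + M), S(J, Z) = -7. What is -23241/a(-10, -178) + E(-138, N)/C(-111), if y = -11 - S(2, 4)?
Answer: 6349635/814 ≈ 7800.5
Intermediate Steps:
a(M, h) = -3 + 1/(146 + M)
N = -10 (N = -12 + 2 = -10)
y = -4 (y = -11 - 1*(-7) = -11 + 7 = -4)
C(s) = -4
-23241/a(-10, -178) + E(-138, N)/C(-111) = -23241*(146 - 10)/(-437 - 3*(-10)) - 138/(-4) = -23241*136/(-437 + 30) - 138*(-¼) = -23241/((1/136)*(-407)) + 69/2 = -23241/(-407/136) + 69/2 = -23241*(-136/407) + 69/2 = 3160776/407 + 69/2 = 6349635/814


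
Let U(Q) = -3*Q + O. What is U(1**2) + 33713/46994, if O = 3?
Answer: 33713/46994 ≈ 0.71739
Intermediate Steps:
U(Q) = 3 - 3*Q (U(Q) = -3*Q + 3 = 3 - 3*Q)
U(1**2) + 33713/46994 = (3 - 3*1**2) + 33713/46994 = (3 - 3*1) + 33713*(1/46994) = (3 - 3) + 33713/46994 = 0 + 33713/46994 = 33713/46994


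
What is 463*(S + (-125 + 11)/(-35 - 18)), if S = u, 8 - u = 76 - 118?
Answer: 1279732/53 ≈ 24146.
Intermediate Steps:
u = 50 (u = 8 - (76 - 118) = 8 - 1*(-42) = 8 + 42 = 50)
S = 50
463*(S + (-125 + 11)/(-35 - 18)) = 463*(50 + (-125 + 11)/(-35 - 18)) = 463*(50 - 114/(-53)) = 463*(50 - 114*(-1/53)) = 463*(50 + 114/53) = 463*(2764/53) = 1279732/53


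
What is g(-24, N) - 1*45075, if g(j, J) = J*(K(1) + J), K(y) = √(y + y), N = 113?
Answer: -32306 + 113*√2 ≈ -32146.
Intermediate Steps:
K(y) = √2*√y (K(y) = √(2*y) = √2*√y)
g(j, J) = J*(J + √2) (g(j, J) = J*(√2*√1 + J) = J*(√2*1 + J) = J*(√2 + J) = J*(J + √2))
g(-24, N) - 1*45075 = 113*(113 + √2) - 1*45075 = (12769 + 113*√2) - 45075 = -32306 + 113*√2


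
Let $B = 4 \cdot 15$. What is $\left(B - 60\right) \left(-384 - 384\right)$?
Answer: $0$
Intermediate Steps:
$B = 60$
$\left(B - 60\right) \left(-384 - 384\right) = \left(60 - 60\right) \left(-384 - 384\right) = 0 \left(-768\right) = 0$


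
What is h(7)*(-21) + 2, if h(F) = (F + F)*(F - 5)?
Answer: -586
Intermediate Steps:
h(F) = 2*F*(-5 + F) (h(F) = (2*F)*(-5 + F) = 2*F*(-5 + F))
h(7)*(-21) + 2 = (2*7*(-5 + 7))*(-21) + 2 = (2*7*2)*(-21) + 2 = 28*(-21) + 2 = -588 + 2 = -586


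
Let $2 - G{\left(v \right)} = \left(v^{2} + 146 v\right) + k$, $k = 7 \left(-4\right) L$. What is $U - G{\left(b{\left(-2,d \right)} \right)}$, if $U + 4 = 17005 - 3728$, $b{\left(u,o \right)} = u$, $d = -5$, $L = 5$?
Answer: $12843$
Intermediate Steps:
$k = -140$ ($k = 7 \left(-4\right) 5 = \left(-28\right) 5 = -140$)
$U = 13273$ ($U = -4 + \left(17005 - 3728\right) = -4 + 13277 = 13273$)
$G{\left(v \right)} = 142 - v^{2} - 146 v$ ($G{\left(v \right)} = 2 - \left(\left(v^{2} + 146 v\right) - 140\right) = 2 - \left(-140 + v^{2} + 146 v\right) = 142 - v^{2} - 146 v$)
$U - G{\left(b{\left(-2,d \right)} \right)} = 13273 - \left(142 - \left(-2\right)^{2} - -292\right) = 13273 - \left(142 - 4 + 292\right) = 13273 - 430 = 12843$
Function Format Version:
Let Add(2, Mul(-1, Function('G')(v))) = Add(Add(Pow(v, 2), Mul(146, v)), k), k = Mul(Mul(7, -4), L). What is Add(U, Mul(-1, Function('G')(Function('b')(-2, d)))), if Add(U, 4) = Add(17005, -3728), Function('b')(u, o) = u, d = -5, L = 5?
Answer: 12843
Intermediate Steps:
k = -140 (k = Mul(Mul(7, -4), 5) = Mul(-28, 5) = -140)
U = 13273 (U = Add(-4, Add(17005, -3728)) = Add(-4, 13277) = 13273)
Function('G')(v) = Add(142, Mul(-1, Pow(v, 2)), Mul(-146, v)) (Function('G')(v) = Add(2, Mul(-1, Add(Add(Pow(v, 2), Mul(146, v)), -140))) = Add(2, Mul(-1, Add(-140, Pow(v, 2), Mul(146, v)))) = Add(2, Add(140, Mul(-1, Pow(v, 2)), Mul(-146, v))) = Add(142, Mul(-1, Pow(v, 2)), Mul(-146, v)))
Add(U, Mul(-1, Function('G')(Function('b')(-2, d)))) = Add(13273, Mul(-1, Add(142, Mul(-1, Pow(-2, 2)), Mul(-146, -2)))) = Add(13273, Mul(-1, Add(142, Mul(-1, 4), 292))) = Add(13273, Mul(-1, Add(142, -4, 292))) = Add(13273, Mul(-1, 430)) = Add(13273, -430) = 12843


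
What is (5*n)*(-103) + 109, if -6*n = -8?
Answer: -1733/3 ≈ -577.67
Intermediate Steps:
n = 4/3 (n = -1/6*(-8) = 4/3 ≈ 1.3333)
(5*n)*(-103) + 109 = (5*(4/3))*(-103) + 109 = (20/3)*(-103) + 109 = -2060/3 + 109 = -1733/3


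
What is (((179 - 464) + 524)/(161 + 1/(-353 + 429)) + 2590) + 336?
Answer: 35823626/12237 ≈ 2927.5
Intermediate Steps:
(((179 - 464) + 524)/(161 + 1/(-353 + 429)) + 2590) + 336 = ((-285 + 524)/(161 + 1/76) + 2590) + 336 = (239/(161 + 1/76) + 2590) + 336 = (239/(12237/76) + 2590) + 336 = (239*(76/12237) + 2590) + 336 = (18164/12237 + 2590) + 336 = 31711994/12237 + 336 = 35823626/12237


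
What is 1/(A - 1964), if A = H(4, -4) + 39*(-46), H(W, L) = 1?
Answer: -1/3757 ≈ -0.00026617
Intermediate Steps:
A = -1793 (A = 1 + 39*(-46) = 1 - 1794 = -1793)
1/(A - 1964) = 1/(-1793 - 1964) = 1/(-3757) = -1/3757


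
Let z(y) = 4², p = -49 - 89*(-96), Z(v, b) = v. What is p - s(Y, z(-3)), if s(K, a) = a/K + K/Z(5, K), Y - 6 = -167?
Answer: 6864476/805 ≈ 8527.3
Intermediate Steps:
Y = -161 (Y = 6 - 167 = -161)
p = 8495 (p = -49 + 8544 = 8495)
z(y) = 16
s(K, a) = K/5 + a/K (s(K, a) = a/K + K/5 = K/5 + a/K)
p - s(Y, z(-3)) = 8495 - ((⅕)*(-161) + 16/(-161)) = 8495 - (-161/5 + 16*(-1/161)) = 8495 - (-161/5 - 16/161) = 8495 - 1*(-26001/805) = 8495 + 26001/805 = 6864476/805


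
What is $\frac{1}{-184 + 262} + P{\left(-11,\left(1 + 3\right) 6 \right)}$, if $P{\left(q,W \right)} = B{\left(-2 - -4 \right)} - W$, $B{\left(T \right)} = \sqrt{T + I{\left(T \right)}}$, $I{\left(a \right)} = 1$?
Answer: $- \frac{1871}{78} + \sqrt{3} \approx -22.255$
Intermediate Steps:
$B{\left(T \right)} = \sqrt{1 + T}$ ($B{\left(T \right)} = \sqrt{T + 1} = \sqrt{1 + T}$)
$P{\left(q,W \right)} = \sqrt{3} - W$ ($P{\left(q,W \right)} = \sqrt{1 - -2} - W = \sqrt{1 + \left(-2 + 4\right)} - W = \sqrt{1 + 2} - W = \sqrt{3} - W$)
$\frac{1}{-184 + 262} + P{\left(-11,\left(1 + 3\right) 6 \right)} = \frac{1}{-184 + 262} + \left(\sqrt{3} - \left(1 + 3\right) 6\right) = \frac{1}{78} + \left(\sqrt{3} - 4 \cdot 6\right) = \frac{1}{78} + \left(\sqrt{3} - 24\right) = \frac{1}{78} - \left(24 - \sqrt{3}\right) = - \frac{1871}{78} + \sqrt{3}$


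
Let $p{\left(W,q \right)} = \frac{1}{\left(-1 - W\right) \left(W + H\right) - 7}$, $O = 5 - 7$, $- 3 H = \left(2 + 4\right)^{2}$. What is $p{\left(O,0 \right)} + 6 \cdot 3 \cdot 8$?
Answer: $\frac{3023}{21} \approx 143.95$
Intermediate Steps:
$H = -12$ ($H = - \frac{\left(2 + 4\right)^{2}}{3} = - \frac{6^{2}}{3} = \left(- \frac{1}{3}\right) 36 = -12$)
$O = -2$ ($O = 5 - 7 = -2$)
$p{\left(W,q \right)} = \frac{1}{-7 + \left(-1 - W\right) \left(-12 + W\right)}$ ($p{\left(W,q \right)} = \frac{1}{\left(-1 - W\right) \left(W - 12\right) - 7} = \frac{1}{\left(-1 - W\right) \left(-12 + W\right) - 7} = \frac{1}{-7 + \left(-1 - W\right) \left(-12 + W\right)}$)
$p{\left(O,0 \right)} + 6 \cdot 3 \cdot 8 = \frac{1}{5 - \left(-2\right)^{2} + 11 \left(-2\right)} + 6 \cdot 3 \cdot 8 = \frac{1}{5 - 4 - 22} + 18 \cdot 8 = \frac{1}{5 - 4 - 22} + 144 = \frac{1}{-21} + 144 = - \frac{1}{21} + 144 = \frac{3023}{21}$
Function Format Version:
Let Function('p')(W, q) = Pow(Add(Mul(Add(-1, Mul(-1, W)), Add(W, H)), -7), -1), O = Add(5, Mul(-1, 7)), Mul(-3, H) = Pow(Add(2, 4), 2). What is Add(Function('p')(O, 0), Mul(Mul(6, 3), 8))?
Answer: Rational(3023, 21) ≈ 143.95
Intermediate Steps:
H = -12 (H = Mul(Rational(-1, 3), Pow(Add(2, 4), 2)) = Mul(Rational(-1, 3), Pow(6, 2)) = Mul(Rational(-1, 3), 36) = -12)
O = -2 (O = Add(5, -7) = -2)
Function('p')(W, q) = Pow(Add(-7, Mul(Add(-1, Mul(-1, W)), Add(-12, W))), -1) (Function('p')(W, q) = Pow(Add(Mul(Add(-1, Mul(-1, W)), Add(W, -12)), -7), -1) = Pow(Add(Mul(Add(-1, Mul(-1, W)), Add(-12, W)), -7), -1) = Pow(Add(-7, Mul(Add(-1, Mul(-1, W)), Add(-12, W))), -1))
Add(Function('p')(O, 0), Mul(Mul(6, 3), 8)) = Add(Pow(Add(5, Mul(-1, Pow(-2, 2)), Mul(11, -2)), -1), Mul(Mul(6, 3), 8)) = Add(Pow(Add(5, Mul(-1, 4), -22), -1), Mul(18, 8)) = Add(Pow(Add(5, -4, -22), -1), 144) = Add(Pow(-21, -1), 144) = Add(Rational(-1, 21), 144) = Rational(3023, 21)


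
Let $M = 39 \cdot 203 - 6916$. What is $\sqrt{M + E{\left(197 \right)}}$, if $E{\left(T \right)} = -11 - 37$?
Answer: $\sqrt{953} \approx 30.871$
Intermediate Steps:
$E{\left(T \right)} = -48$
$M = 1001$ ($M = 7917 - 6916 = 1001$)
$\sqrt{M + E{\left(197 \right)}} = \sqrt{1001 - 48} = \sqrt{953}$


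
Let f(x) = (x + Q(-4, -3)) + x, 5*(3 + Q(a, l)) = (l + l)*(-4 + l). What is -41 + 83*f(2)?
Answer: 3696/5 ≈ 739.20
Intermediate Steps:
Q(a, l) = -3 + 2*l*(-4 + l)/5 (Q(a, l) = -3 + ((l + l)*(-4 + l))/5 = -3 + ((2*l)*(-4 + l))/5 = -3 + (2*l*(-4 + l))/5 = -3 + 2*l*(-4 + l)/5)
f(x) = 27/5 + 2*x (f(x) = (x + (-3 - 8/5*(-3) + (2/5)*(-3)**2)) + x = (x + (-3 + 24/5 + (2/5)*9)) + x = (x + (-3 + 24/5 + 18/5)) + x = (x + 27/5) + x = (27/5 + x) + x = 27/5 + 2*x)
-41 + 83*f(2) = -41 + 83*(27/5 + 2*2) = -41 + 83*(27/5 + 4) = -41 + 83*(47/5) = -41 + 3901/5 = 3696/5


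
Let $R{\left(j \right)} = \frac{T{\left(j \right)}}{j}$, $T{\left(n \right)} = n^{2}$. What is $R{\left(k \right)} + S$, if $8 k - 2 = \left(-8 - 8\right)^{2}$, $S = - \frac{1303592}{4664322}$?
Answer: $\frac{298241585}{9328644} \approx 31.971$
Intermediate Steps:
$S = - \frac{651796}{2332161}$ ($S = \left(-1303592\right) \frac{1}{4664322} = - \frac{651796}{2332161} \approx -0.27948$)
$k = \frac{129}{4}$ ($k = \frac{1}{4} + \frac{\left(-8 - 8\right)^{2}}{8} = \frac{1}{4} + \frac{\left(-16\right)^{2}}{8} = \frac{1}{4} + \frac{1}{8} \cdot 256 = \frac{1}{4} + 32 = \frac{129}{4} \approx 32.25$)
$R{\left(j \right)} = j$ ($R{\left(j \right)} = \frac{j^{2}}{j} = j$)
$R{\left(k \right)} + S = \frac{129}{4} - \frac{651796}{2332161} = \frac{298241585}{9328644}$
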